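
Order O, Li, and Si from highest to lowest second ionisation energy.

Consider each +1 ion: O⁺ still has 5 valence electrons; Li⁺ is the bare [He] core; Si⁺ still has 3 valence electrons.
Core electrons are held far more tightly than valence electrons, so Li tops the IE_2 order.
Valence configurations: O⁺ [He]2s²2p³, Si⁺ [Ne]3s²3p¹.
Tabulated IE_2 (kJ/mol): O 3388, Li 7298, Si 1577.
Overall IE_2 order: Si < O < Li.

Li > O > Si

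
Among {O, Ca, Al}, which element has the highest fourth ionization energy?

Al

IE_4 is the cost of taking one more electron from the +3 cation: O³⁺ still has 3 valence electrons; Ca³⁺ is already 1 electron into the core; Al³⁺ is the bare [Ne] core.
Usually core removal costs more than valence removal, but here the competition is close: a tightly held n=2 valence electron can cost more to remove than an n=3 core electron, so the actual values have to decide it.
Tabulated IE_4 (kJ/mol): O 7469, Ca 6491, Al 11577.
Putting it together, IE_4: Ca < O < Al.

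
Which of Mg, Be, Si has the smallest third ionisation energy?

Si

Consider each +2 ion: Mg²⁺ is the bare [Ne] core; Be²⁺ is the bare [He] core; Si²⁺ still has 2 valence electrons.
Pulling an electron out of a noble-gas core costs far more than removing a remaining valence electron, so Mg and Be sit at the high end of IE_3.
Approximate IE_3 values (kJ/mol): Mg 7733, Be 14849, Si 3232.
Hence IE_3: Si < Mg < Be.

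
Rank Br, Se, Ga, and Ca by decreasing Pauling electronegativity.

EN rises left→right (higher Z_eff, smaller atoms) and falls top→bottom (larger, more shielded atoms).
All lie in period 4, so electronegativity increases left to right.
So from highest to lowest: Br > Se > Ga > Ca.

Br > Se > Ga > Ca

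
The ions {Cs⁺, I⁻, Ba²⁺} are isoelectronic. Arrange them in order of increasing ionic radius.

All of these have 54 electrons, so size is governed by nuclear charge alone: the more protons, the stronger the pull on the same electron cloud, and the smaller the ion.
Nuclear charges: Ba²⁺ (Z=56), Cs⁺ (Z=55), I⁻ (Z=53).
Smallest to largest: Ba²⁺ < Cs⁺ < I⁻.

Ba²⁺ < Cs⁺ < I⁻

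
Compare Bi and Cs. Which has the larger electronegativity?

Cs is in period 6, group 1; Bi is in period 6, group 15.
Smaller atoms with higher effective nuclear charge are more electronegative.
All lie in period 6, so electronegativity increases left to right.
So Bi has the larger electronegativity (Bi > Cs).

Bi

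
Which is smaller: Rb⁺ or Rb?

Rb⁺

Forming Rb⁺ removes 1 electron from Rb. Fewer electrons for the same nuclear charge means less shielding and a higher Z_eff on the remaining electrons, and for main-group metals the entire outer shell is lost.
A cation is smaller than its parent atom: Rb⁺ < Rb.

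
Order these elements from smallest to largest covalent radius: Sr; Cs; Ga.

Ga is in period 4, group 13; Sr is in period 5, group 2; Cs is in period 6, group 1.
Radius decreases left→right (rising Z_eff, same n) and increases top→bottom (higher n).
Neither a single period nor a single group — weigh both effects.
Sr > Ga: both effects reinforce here, so Sr is clearly the larger of the two.
Cs > Sr: both effects reinforce here, so Cs is clearly the larger of the two.
For reference (pm): Ga 124, Sr 185, Cs 232.
So from smallest to largest: Ga < Sr < Cs.

Ga < Sr < Cs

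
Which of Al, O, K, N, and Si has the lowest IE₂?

Si

The second ionization energy removes an electron from the +1 ion. For each element: Al⁺ still has 2 valence electrons; O⁺ still has 5 valence electrons; K⁺ is the bare [Ar] core; N⁺ still has 4 valence electrons; Si⁺ still has 3 valence electrons.
Usually core removal costs more than valence removal, but here the competition is close: a tightly held n=2 valence electron can cost more to remove than an n=3 core electron, so the actual values have to decide it.
Valence configurations: Al⁺ [Ne]3s², O⁺ [He]2s²2p³, N⁺ [He]2s²2p², Si⁺ [Ne]3s²3p¹.
Si⁺ loses a lone 3p electron whereas Al⁺ must break into a filled 3s² pair, so IE_2(Al) > IE_2(Si) even though Si has the higher nuclear charge.
Approximate IE_2 values (kJ/mol): Al 1817, O 3388, K 3052, N 2856, Si 1577.
Hence IE_2: Si < Al < N < K < O.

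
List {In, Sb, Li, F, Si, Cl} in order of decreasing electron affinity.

Cl > F > Si > Sb > Li > In

Li is in period 2, group 1; F is in period 2, group 17; Si is in period 3, group 14; Cl is in period 3, group 17; In is in period 5, group 13; Sb is in period 5, group 15.
EA tends to increase across a period and decrease down a group, though the pattern is less regular than for IE or radius.
Neither a single period nor a single group — weigh both effects.
Li > In: the two effects oppose for this pair; the down-group effect wins (60 vs 29 kJ/mol).
Sb > Li: period and group pull opposite ways; the across-period shift dominates (103 vs 60 kJ/mol).
Si > Sb: the two effects oppose for this pair; the down-group effect wins (134 vs 103 kJ/mol).
F > Si: relative to Si, both the across-period and down-group shifts push F's electron affinity up.
Cl > F: this pair runs against the simple trend — see the exception note.
Note the exception: Cl has a higher electron affinity than F, contrary to the simple trend — F's small 2p subshell makes the incoming electron feel strong e⁻–e⁻ repulsion, so Cl actually releases more energy on gaining an electron.
Tabulated electron affinity (kJ/mol): Li 60, F 328, Si 134, Cl 349, In 29, Sb 103.
So from highest to lowest: Cl > F > Si > Sb > Li > In.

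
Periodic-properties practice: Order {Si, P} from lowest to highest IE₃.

After 2 electrons have been removed, what remains? Si²⁺ still has 2 valence electrons; P²⁺ still has 3 valence electrons.
All are still removing valence electrons, so compare the +2 ions as you would atoms: IE_3 generally rises across a period (higher Z_eff) and falls down a group (larger shell), subject to the usual subshell exceptions.
Valence configurations: Si²⁺ [Ne]3s², P²⁺ [Ne]3s²3p¹.
P²⁺ loses a lone 3p electron whereas Si²⁺ must break into a filled 3s² pair, so IE_3(Si) > IE_3(P) even though P has the higher nuclear charge.
Approximate IE_3 values (kJ/mol): Si 3232, P 2914.
So the third ionization energies run P < Si.

P, Si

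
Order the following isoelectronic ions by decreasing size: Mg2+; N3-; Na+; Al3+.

All of these have 10 electrons, so size is governed by nuclear charge alone: the more protons, the stronger the pull on the same electron cloud, and the smaller the ion.
Nuclear charges: Al3+ (Z=13), Mg2+ (Z=12), Na+ (Z=11), N3- (Z=7).
Largest to smallest: N3- > Na+ > Mg2+ > Al3+.

N3- > Na+ > Mg2+ > Al3+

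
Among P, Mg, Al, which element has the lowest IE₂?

Consider each +1 ion: P⁺ still has 4 valence electrons; Mg⁺ still has 1 valence electron; Al⁺ still has 2 valence electrons.
All are still removing valence electrons, so compare the +1 ions as you would atoms: IE_2 generally rises across a period (higher Z_eff) and falls down a group (larger shell), subject to the usual subshell exceptions.
Valence configurations: P⁺ [Ne]3s²3p², Mg⁺ [Ne]3s¹, Al⁺ [Ne]3s².
Tabulated IE_2 (kJ/mol): P 1907, Mg 1451, Al 1817.
So the second ionization energies run Mg < Al < P.

Mg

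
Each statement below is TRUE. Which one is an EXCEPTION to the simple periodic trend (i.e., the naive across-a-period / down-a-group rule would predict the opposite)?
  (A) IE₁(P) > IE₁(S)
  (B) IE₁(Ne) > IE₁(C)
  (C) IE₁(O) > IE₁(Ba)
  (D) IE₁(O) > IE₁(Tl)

The general trend: IE₁ increases across a period and decreases down a group.
(A) P (period 3, group 15) vs S (period 3, group 16): the stated order contradicts the simple trend.
(B) Ne (period 2, group 18) vs C (period 2, group 14): the stated order agrees with the simple trend.
(C) O (period 2, group 16) vs Ba (period 6, group 2): the stated order agrees with the simple trend.
(D) O (period 2, group 16) vs Tl (period 6, group 13): the stated order agrees with the simple trend.
The exception is (A): S (3p⁴) ionizes more easily than half-filled P (3p³) because the paired 3p electron in S is pushed out by e⁻–e⁻ repulsion.

(A)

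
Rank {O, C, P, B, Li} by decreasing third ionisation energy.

Li > O > C > B > P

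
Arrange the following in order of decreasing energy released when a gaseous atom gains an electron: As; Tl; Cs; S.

S, As, Cs, Tl

S is in period 3, group 16; As is in period 4, group 15; Cs is in period 6, group 1; Tl is in period 6, group 13.
Adding an electron releases more energy for atoms nearer the top right (short of the noble gases).
Here both period and group differ, so the two effects have to be weighed against each other.
Cs > Tl: this pair runs against the simple trend — see the exception note.
As > Cs: both effects reinforce here, so As is clearly the higher of the two.
S > As: both effects reinforce here, so S is clearly the higher of the two.
Note the exception: Cs has a higher electron affinity than Tl, contrary to the simple trend — Tl's ns²np¹ configuration gives only a small electron affinity — the sparsely filled np subshell binds an added electron weakly.
Approximate values (kJ/mol): S 200, As 78, Cs 46, Tl 19.
So from highest to lowest: S > As > Cs > Tl.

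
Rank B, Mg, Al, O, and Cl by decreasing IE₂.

After 1 electron has been removed, what remains? B⁺ still has 2 valence electrons; Mg⁺ still has 1 valence electron; Al⁺ still has 2 valence electrons; O⁺ still has 5 valence electrons; Cl⁺ still has 6 valence electrons.
All are still removing valence electrons, so compare the +1 ions as you would atoms: IE_2 generally rises across a period (higher Z_eff) and falls down a group (larger shell), subject to the usual subshell exceptions.
Valence configurations: B⁺ [He]2s², Mg⁺ [Ne]3s¹, Al⁺ [Ne]3s², O⁺ [He]2s²2p³, Cl⁺ [Ne]3s²3p⁴.
The numbers (kJ/mol): B 2427, Mg 1451, Al 1817, O 3388, Cl 2298.
Overall IE_2 order: Mg < Al < Cl < B < O.

O, B, Cl, Al, Mg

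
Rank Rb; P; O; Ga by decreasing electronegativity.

EN rises left→right (higher Z_eff, smaller atoms) and falls top→bottom (larger, more shielded atoms).
Here both period and group differ, so the two effects have to be weighed against each other.
Ga > Rb: relative to Rb, both the across-period and down-group shifts push Ga's electronegativity up.
P > Ga: both effects reinforce here, so P is clearly the higher of the two.
O > P: relative to P, both the across-period and down-group shifts push O's electronegativity up.
For reference (Pauling): O 3.44, P 2.19, Ga 1.81, Rb 0.82.
So from highest to lowest: O > P > Ga > Rb.

O > P > Ga > Rb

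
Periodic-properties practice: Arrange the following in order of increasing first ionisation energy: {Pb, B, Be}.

Be is in period 2, group 2; B is in period 2, group 13; Pb is in period 6, group 14.
Removing the outermost electron gets harder across a period and easier down a group.
Neither a single period nor a single group — weigh both effects.
B > Pb: the two effects oppose for this pair; the down-group effect wins (801 vs 716 kJ/mol).
Be > B: this pair runs against the simple trend — see the exception note.
Note the exception: Be has a higher first ionization energy than B, contrary to the simple trend — removing B's lone 2p electron is easier than breaking Be's filled 2s².
For reference (kJ/mol): Be 900, B 801, Pb 716.
So from lowest to highest: Pb < B < Be.

Pb, B, Be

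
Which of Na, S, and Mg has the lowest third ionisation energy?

S

IE_3 is the cost of taking one more electron from the +2 cation: Na²⁺ is already 1 electron into the core; S²⁺ still has 4 valence electrons; Mg²⁺ is the bare [Ne] core.
Core electrons are held far more tightly than valence electrons, so Na and Mg top the IE_3 order.
Approximate IE_3 values (kJ/mol): Na 6910, S 3357, Mg 7733.
Hence IE_3: S < Na < Mg.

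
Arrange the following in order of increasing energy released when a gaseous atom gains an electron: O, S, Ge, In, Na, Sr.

Sr < In < Na < Ge < O < S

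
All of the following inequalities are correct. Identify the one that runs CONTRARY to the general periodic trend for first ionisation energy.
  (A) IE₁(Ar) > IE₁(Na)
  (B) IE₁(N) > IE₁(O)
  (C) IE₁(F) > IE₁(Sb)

(B)

The general trend: first ionisation energy increases across a period and decreases down a group.
(A) Ar (period 3, group 18) vs Na (period 3, group 1): the stated order agrees with the simple trend.
(B) N (period 2, group 15) vs O (period 2, group 16): the stated order contradicts the simple trend.
(C) F (period 2, group 17) vs Sb (period 5, group 15): the stated order agrees with the simple trend.
The exception is (B): pairing an electron in O's 2p⁴ costs repulsion energy, so O ionizes more easily than half-filled N (2p³).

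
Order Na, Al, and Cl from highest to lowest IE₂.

Na, Cl, Al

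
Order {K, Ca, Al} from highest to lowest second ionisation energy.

K, Al, Ca

Consider each +1 ion: K⁺ is the bare [Ar] core; Ca⁺ still has 1 valence electron; Al⁺ still has 2 valence electrons.
Core electrons are held far more tightly than valence electrons, so K tops the IE_2 order.
Valence configurations: Ca⁺ [Ar]4s¹, Al⁺ [Ne]3s².
Tabulated IE_2 (kJ/mol): K 3052, Ca 1145, Al 1817.
Overall IE_2 order: Ca < Al < K.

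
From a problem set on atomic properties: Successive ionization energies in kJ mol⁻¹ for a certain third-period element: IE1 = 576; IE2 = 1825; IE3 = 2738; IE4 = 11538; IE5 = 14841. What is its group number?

Look for the largest jump between consecutive ionization energies: IE4/IE3 ≈ 4.2, far larger than any earlier ratio.
That jump marks the point where a core electron is being removed. So the atom has 3 valence electrons.
A main-group element with 3 valence electrons is in group 13.

Group 13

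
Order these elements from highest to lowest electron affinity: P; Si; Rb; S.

S, Si, P, Rb

Si is in period 3, group 14; P is in period 3, group 15; S is in period 3, group 16; Rb is in period 5, group 1.
EA tends to increase across a period and decrease down a group, though the pattern is less regular than for IE or radius.
Here both period and group differ, so the two effects have to be weighed against each other.
P > Rb: both effects reinforce here, so P is clearly the higher of the two.
Si > P: this pair runs against the simple trend — see the exception note.
S > Si: S lies to the right of Si in period 3, so the across-period effect alone puts S higher.
Note the exception: Si has a higher electron affinity than P, contrary to the simple trend — adding an electron to P's half-filled 3p³ is unfavourable, so Si (3p²) has the more exothermic EA.
Tabulated electron affinity (kJ/mol): Si 134, P 72, S 200, Rb 47.
So from highest to lowest: S > Si > P > Rb.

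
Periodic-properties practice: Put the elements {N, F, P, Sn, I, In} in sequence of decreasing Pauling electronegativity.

F > N > I > P > Sn > In

Atoms toward the upper right of the periodic table pull bonding electrons most strongly.
Neither a single period nor a single group — weigh both effects.
Sn > In: both are in period 5; the period trend gives Sn the larger value.
P > Sn: relative to Sn, both the across-period and down-group shifts push P's electronegativity up.
I > P: period and group pull opposite ways; the across-period shift dominates (2.66 vs 2.19).
N > I: the two effects oppose for this pair; the down-group effect wins (3.04 vs 2.66).
F > N: F lies to the right of N in period 2, so the across-period effect alone puts F higher.
Tabulated electronegativity (Pauling): N 3.04, F 3.98, P 2.19, In 1.78, Sn 1.96, I 2.66.
So from highest to lowest: F > N > I > P > Sn > In.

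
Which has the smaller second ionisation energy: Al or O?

Consider each +1 ion: Al⁺ still has 2 valence electrons; O⁺ still has 5 valence electrons.
All are still removing valence electrons, so compare the +1 ions as you would atoms: IE_2 generally rises across a period (higher Z_eff) and falls down a group (larger shell), subject to the usual subshell exceptions.
Valence configurations: Al⁺ [Ne]3s², O⁺ [He]2s²2p³.
Tabulated IE_2 (kJ/mol): Al 1817, O 3388.
Hence IE_2: Al < O.

Al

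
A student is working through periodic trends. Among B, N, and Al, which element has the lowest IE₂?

IE_2 is the cost of taking one more electron from the +1 cation: B⁺ still has 2 valence electrons; N⁺ still has 4 valence electrons; Al⁺ still has 2 valence electrons.
All are still removing valence electrons, so compare the +1 ions as you would atoms: IE_2 generally rises across a period (higher Z_eff) and falls down a group (larger shell), subject to the usual subshell exceptions.
Valence configurations: B⁺ [He]2s², N⁺ [He]2s²2p², Al⁺ [Ne]3s².
The numbers (kJ/mol): B 2427, N 2856, Al 1817.
Hence IE_2: Al < B < N.

Al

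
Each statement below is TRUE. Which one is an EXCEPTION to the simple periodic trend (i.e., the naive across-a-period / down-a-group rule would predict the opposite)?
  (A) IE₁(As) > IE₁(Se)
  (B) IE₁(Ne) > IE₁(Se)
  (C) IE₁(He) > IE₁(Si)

The general trend: IE₁ increases across a period and decreases down a group.
(A) As (period 4, group 15) vs Se (period 4, group 16): the stated order contradicts the simple trend.
(B) Ne (period 2, group 18) vs Se (period 4, group 16): the stated order agrees with the simple trend.
(C) He (period 1, group 18) vs Si (period 3, group 14): the stated order agrees with the simple trend.
The exception is (A): Se (4p⁴) ionizes more easily than half-filled As (4p³).

(A)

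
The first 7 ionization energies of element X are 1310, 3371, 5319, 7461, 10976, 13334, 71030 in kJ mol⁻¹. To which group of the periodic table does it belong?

Look for the largest jump between consecutive ionization energies: IE7/IE6 ≈ 5.3, far larger than any earlier ratio.
That jump marks the point where a core electron is being removed. So the atom has 6 valence electrons.
A main-group element with 6 valence electrons is in group 16.

Group 16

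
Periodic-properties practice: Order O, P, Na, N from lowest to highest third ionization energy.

Consider each +2 ion: O²⁺ still has 4 valence electrons; P²⁺ still has 3 valence electrons; Na²⁺ is already 1 electron into the core; N²⁺ still has 3 valence electrons.
Core electrons are held far more tightly than valence electrons, so Na tops the IE_3 order.
Valence configurations: O²⁺ [He]2s²2p², P²⁺ [Ne]3s²3p¹, N²⁺ [He]2s²2p¹.
Tabulated IE_3 (kJ/mol): O 5300, P 2914, Na 6910, N 4578.
Overall IE_3 order: P < N < O < Na.

P < N < O < Na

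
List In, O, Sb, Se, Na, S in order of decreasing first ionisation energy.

O > S > Se > Sb > In > Na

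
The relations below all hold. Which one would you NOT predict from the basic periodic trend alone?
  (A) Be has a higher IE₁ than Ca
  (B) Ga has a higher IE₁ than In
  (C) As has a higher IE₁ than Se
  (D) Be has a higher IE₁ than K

(C)

The general trend: IE₁ increases across a period and decreases down a group.
(A) Be (period 2, group 2) vs Ca (period 4, group 2): the stated order agrees with the simple trend.
(B) Ga (period 4, group 13) vs In (period 5, group 13): the stated order agrees with the simple trend.
(C) As (period 4, group 15) vs Se (period 4, group 16): the stated order contradicts the simple trend.
(D) Be (period 2, group 2) vs K (period 4, group 1): the stated order agrees with the simple trend.
The exception is (C): Se (4p⁴) ionizes more easily than half-filled As (4p³).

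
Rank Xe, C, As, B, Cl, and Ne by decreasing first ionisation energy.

Ne > Cl > Xe > C > As > B

Across a period the outer electron is held more tightly (higher IE₁); down a group it sits in a higher shell, more shielded, and comes off more easily.
Neither a single period nor a single group — weigh both effects.
As > B: period and group pull opposite ways; the across-period shift dominates (947 vs 801 kJ/mol).
C > As: the two effects oppose for this pair; the down-group effect wins (1086 vs 947 kJ/mol).
Xe > C: the two effects oppose for this pair; the across-period effect wins (1170 vs 1086 kJ/mol).
Cl > Xe: the two effects oppose for this pair; the down-group effect wins (1251 vs 1170 kJ/mol).
Ne > Cl: relative to Cl, both the across-period and down-group shifts push Ne's first ionization energy up.
For reference (kJ/mol): B 801, C 1086, Ne 2081, Cl 1251, As 947, Xe 1170.
So from highest to lowest: Ne > Cl > Xe > C > As > B.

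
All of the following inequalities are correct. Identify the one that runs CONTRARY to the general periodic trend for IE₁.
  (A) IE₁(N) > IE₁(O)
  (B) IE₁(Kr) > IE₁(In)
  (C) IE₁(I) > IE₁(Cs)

(A)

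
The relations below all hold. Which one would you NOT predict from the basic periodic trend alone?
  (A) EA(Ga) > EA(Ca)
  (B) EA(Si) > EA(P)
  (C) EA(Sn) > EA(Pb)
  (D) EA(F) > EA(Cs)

(B)

The general trend: electron affinity increases across a period and decreases down a group.
(A) Ga (period 4, group 13) vs Ca (period 4, group 2): the stated order agrees with the simple trend.
(B) Si (period 3, group 14) vs P (period 3, group 15): the stated order contradicts the simple trend.
(C) Sn (period 5, group 14) vs Pb (period 6, group 14): the stated order agrees with the simple trend.
(D) F (period 2, group 17) vs Cs (period 6, group 1): the stated order agrees with the simple trend.
The exception is (B): adding an electron to P's half-filled 3p³ is unfavourable, so Si (3p²) has the more exothermic EA.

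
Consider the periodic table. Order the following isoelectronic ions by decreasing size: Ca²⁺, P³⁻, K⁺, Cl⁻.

P³⁻ > Cl⁻ > K⁺ > Ca²⁺

All of these have 18 electrons, so size is governed by nuclear charge alone: the more protons, the stronger the pull on the same electron cloud, and the smaller the ion.
Nuclear charges: Ca²⁺ (Z=20), K⁺ (Z=19), Cl⁻ (Z=17), P³⁻ (Z=15).
Largest to smallest: P³⁻ > Cl⁻ > K⁺ > Ca²⁺.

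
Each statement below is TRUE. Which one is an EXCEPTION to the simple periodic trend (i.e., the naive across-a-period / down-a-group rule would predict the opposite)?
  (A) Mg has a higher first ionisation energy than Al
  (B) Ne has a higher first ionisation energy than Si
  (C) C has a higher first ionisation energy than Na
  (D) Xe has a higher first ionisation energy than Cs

(A)

The general trend: first ionisation energy increases across a period and decreases down a group.
(A) Mg (period 3, group 2) vs Al (period 3, group 13): the stated order contradicts the simple trend.
(B) Ne (period 2, group 18) vs Si (period 3, group 14): the stated order agrees with the simple trend.
(C) C (period 2, group 14) vs Na (period 3, group 1): the stated order agrees with the simple trend.
(D) Xe (period 5, group 18) vs Cs (period 6, group 1): the stated order agrees with the simple trend.
The exception is (A): Al's single 3p electron is easier to remove than one from Mg's filled 3s².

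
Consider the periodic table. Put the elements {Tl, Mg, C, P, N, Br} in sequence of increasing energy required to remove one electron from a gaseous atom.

Tl, Mg, P, C, Br, N

C is in period 2, group 14; N is in period 2, group 15; Mg is in period 3, group 2; P is in period 3, group 15; Br is in period 4, group 17; Tl is in period 6, group 13.
First ionization energy rises across a period (greater Z_eff holds electrons more tightly) and falls down a group (valence electrons are farther from the nucleus).
Neither a single period nor a single group — weigh both effects.
Mg > Tl: the two effects oppose for this pair; the down-group effect wins (738 vs 589 kJ/mol).
P > Mg: P lies to the right of Mg in period 3, so the across-period effect alone puts P higher.
C > P: the two effects oppose for this pair; the down-group effect wins (1086 vs 1012 kJ/mol).
Br > C: the two effects oppose for this pair; the across-period effect wins (1140 vs 1086 kJ/mol).
N > Br: period and group pull opposite ways; the down-group shift dominates (1402 vs 1140 kJ/mol).
Approximate values (kJ/mol): C 1086, N 1402, Mg 738, P 1012, Br 1140, Tl 589.
So from lowest to highest: Tl < Mg < P < C < Br < N.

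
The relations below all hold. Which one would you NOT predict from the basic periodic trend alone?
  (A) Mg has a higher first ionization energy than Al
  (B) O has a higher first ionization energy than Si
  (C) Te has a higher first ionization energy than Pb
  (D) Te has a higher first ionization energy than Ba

(A)

The general trend: first ionization energy increases across a period and decreases down a group.
(A) Mg (period 3, group 2) vs Al (period 3, group 13): the stated order contradicts the simple trend.
(B) O (period 2, group 16) vs Si (period 3, group 14): the stated order agrees with the simple trend.
(C) Te (period 5, group 16) vs Pb (period 6, group 14): the stated order agrees with the simple trend.
(D) Te (period 5, group 16) vs Ba (period 6, group 2): the stated order agrees with the simple trend.
The exception is (A): Al's single 3p electron is easier to remove than one from Mg's filled 3s².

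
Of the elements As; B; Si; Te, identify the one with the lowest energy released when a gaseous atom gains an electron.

Atoms with high Z_eff and room in the valence shell (especially the halogens) have the most exothermic electron affinities.
These sit on a diagonal, where the across-period and down-group effects partly cancel.
As > B: the two effects oppose for this pair; the across-period effect wins (78 vs 27 kJ/mol).
Si > As: the two effects oppose for this pair; the down-group effect wins (134 vs 78 kJ/mol).
Te > Si: the two effects oppose for this pair; the across-period effect wins (190 vs 134 kJ/mol).
For reference (kJ/mol): B 27, Si 134, As 78, Te 190.
The lowest energy released when a gaseous atom gains an electron among these belongs to B.

B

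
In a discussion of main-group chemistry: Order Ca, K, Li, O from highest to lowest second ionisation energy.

IE_2 is the cost of taking one more electron from the +1 cation: Ca⁺ still has 1 valence electron; K⁺ is the bare [Ar] core; Li⁺ is the bare [He] core; O⁺ still has 5 valence electrons.
Usually core removal costs more than valence removal, but here the competition is close: a tightly held n=2 valence electron can cost more to remove than an n=3 core electron, so the actual values have to decide it.
Valence configurations: Ca⁺ [Ar]4s¹, O⁺ [He]2s²2p³.
The numbers (kJ/mol): Ca 1145, K 3052, Li 7298, O 3388.
Putting it together, IE_2: Ca < K < O < Li.

Li > O > K > Ca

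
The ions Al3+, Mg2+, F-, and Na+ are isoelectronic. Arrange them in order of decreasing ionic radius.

F- > Na+ > Mg2+ > Al3+

All of these have 10 electrons, so size is governed by nuclear charge alone: the more protons, the stronger the pull on the same electron cloud, and the smaller the ion.
Nuclear charges: Al3+ (Z=13), Mg2+ (Z=12), Na+ (Z=11), F- (Z=9).
Largest to smallest: F- > Na+ > Mg2+ > Al3+.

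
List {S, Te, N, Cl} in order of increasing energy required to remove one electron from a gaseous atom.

Te < S < Cl < N

N is in period 2, group 15; S is in period 3, group 16; Cl is in period 3, group 17; Te is in period 5, group 16.
Removing the outermost electron gets harder across a period and easier down a group.
These span different periods and groups, so the two trends combine.
S > Te: they share group 16; the group trend gives S the larger value.
Cl > S: both are in period 3; the period trend gives Cl the larger value.
N > Cl: period and group pull opposite ways; the down-group shift dominates (1402 vs 1251 kJ/mol).
Tabulated first ionization energy (kJ/mol): N 1402, S 1000, Cl 1251, Te 869.
So from lowest to highest: Te < S < Cl < N.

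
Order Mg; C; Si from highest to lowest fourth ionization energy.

Mg > C > Si

After 3 electrons have been removed, what remains? Mg³⁺ is already 1 electron into the core; C³⁺ still has 1 valence electron; Si³⁺ still has 1 valence electron.
Core electrons are held far more tightly than valence electrons, so Mg tops the IE_4 order.
Valence configurations: C³⁺ [He]2s¹, Si³⁺ [Ne]3s¹.
Tabulated IE_4 (kJ/mol): Mg 10543, C 6223, Si 4356.
Putting it together, IE_4: Si < C < Mg.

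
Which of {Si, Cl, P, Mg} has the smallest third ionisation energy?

After 2 electrons have been removed, what remains? Si²⁺ still has 2 valence electrons; Cl²⁺ still has 5 valence electrons; P²⁺ still has 3 valence electrons; Mg²⁺ is the bare [Ne] core.
Pulling an electron out of a noble-gas core costs far more than removing a remaining valence electron, so Mg sits at the high end of IE_3.
Valence configurations: Si²⁺ [Ne]3s², Cl²⁺ [Ne]3s²3p³, P²⁺ [Ne]3s²3p¹.
P²⁺ loses a lone 3p electron whereas Si²⁺ must break into a filled 3s² pair, so IE_3(Si) > IE_3(P) even though P has the higher nuclear charge.
Tabulated IE_3 (kJ/mol): Si 3232, Cl 3822, P 2914, Mg 7733.
So the third ionization energies run P < Si < Cl < Mg.

P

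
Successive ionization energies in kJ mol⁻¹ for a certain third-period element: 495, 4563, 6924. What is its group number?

Look for the largest jump between consecutive ionization energies: IE2/IE1 ≈ 9.2, far larger than any earlier ratio.
That jump marks the point where a core electron is being removed. So the atom has 1 valence electron.
A main-group element with 1 valence electron is in group 1.

Group 1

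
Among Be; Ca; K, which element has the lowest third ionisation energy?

K

Consider each +2 ion: Be²⁺ is the bare [He] core; Ca²⁺ is the bare [Ar] core; K²⁺ is already 1 electron into the core.
All of these are removing an electron from a noble-gas core or deeper; the smaller core (lower principal quantum number) is held far more tightly, and within a period the higher nuclear charge binds the same core more tightly.
Approximate IE_3 values (kJ/mol): Be 14849, Ca 4912, K 4420.
Putting it together, IE_3: K < Ca < Be.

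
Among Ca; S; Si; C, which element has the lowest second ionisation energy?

Ca

After 1 electron has been removed, what remains? Ca⁺ still has 1 valence electron; S⁺ still has 5 valence electrons; Si⁺ still has 3 valence electrons; C⁺ still has 3 valence electrons.
All are still removing valence electrons, so compare the +1 ions as you would atoms: IE_2 generally rises across a period (higher Z_eff) and falls down a group (larger shell), subject to the usual subshell exceptions.
Valence configurations: Ca⁺ [Ar]4s¹, S⁺ [Ne]3s²3p³, Si⁺ [Ne]3s²3p¹, C⁺ [He]2s²2p¹.
The numbers (kJ/mol): Ca 1145, S 2252, Si 1577, C 2353.
Overall IE_2 order: Ca < Si < S < C.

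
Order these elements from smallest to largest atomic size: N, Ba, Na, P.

N is in period 2, group 15; Na is in period 3, group 1; P is in period 3, group 15; Ba is in period 6, group 2.
Atomic radius shrinks across a period as nuclear charge pulls the same shell inward, and grows down a group as new shells are added.
Neither a single period nor a single group — weigh both effects.
P > N: P sits below N in group 15, so the down-group effect alone puts P larger.
Na > P: Na lies to the left of P in period 3, so the across-period effect alone puts Na larger.
Ba > Na: period and group pull opposite ways; the down-group shift dominates (196 vs 155 pm).
Tabulated atomic radius (pm): N 71, Na 155, P 111, Ba 196.
So from smallest to largest: N < P < Na < Ba.

N < P < Na < Ba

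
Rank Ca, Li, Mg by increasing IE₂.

Ca < Mg < Li

After 1 electron has been removed, what remains? Ca⁺ still has 1 valence electron; Li⁺ is the bare [He] core; Mg⁺ still has 1 valence electron.
Pulling an electron out of a noble-gas core costs far more than removing a remaining valence electron, so Li sits at the high end of IE_2.
Valence configurations: Ca⁺ [Ar]4s¹, Mg⁺ [Ne]3s¹.
Approximate IE_2 values (kJ/mol): Ca 1145, Li 7298, Mg 1451.
Hence IE_2: Ca < Mg < Li.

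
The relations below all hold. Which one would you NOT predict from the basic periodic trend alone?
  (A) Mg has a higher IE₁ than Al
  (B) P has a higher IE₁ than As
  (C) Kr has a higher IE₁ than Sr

(A)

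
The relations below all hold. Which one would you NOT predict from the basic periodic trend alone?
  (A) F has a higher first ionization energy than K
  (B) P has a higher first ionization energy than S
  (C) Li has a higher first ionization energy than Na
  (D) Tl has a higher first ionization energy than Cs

The general trend: first ionization energy increases across a period and decreases down a group.
(A) F (period 2, group 17) vs K (period 4, group 1): the stated order agrees with the simple trend.
(B) P (period 3, group 15) vs S (period 3, group 16): the stated order contradicts the simple trend.
(C) Li (period 2, group 1) vs Na (period 3, group 1): the stated order agrees with the simple trend.
(D) Tl (period 6, group 13) vs Cs (period 6, group 1): the stated order agrees with the simple trend.
The exception is (B): S (3p⁴) ionizes more easily than half-filled P (3p³) because the paired 3p electron in S is pushed out by e⁻–e⁻ repulsion.

(B)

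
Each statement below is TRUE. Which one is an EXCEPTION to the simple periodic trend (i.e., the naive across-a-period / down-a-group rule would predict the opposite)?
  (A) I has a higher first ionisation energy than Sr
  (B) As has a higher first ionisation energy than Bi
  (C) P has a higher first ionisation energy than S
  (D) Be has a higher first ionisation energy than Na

(C)

The general trend: first ionisation energy increases across a period and decreases down a group.
(A) I (period 5, group 17) vs Sr (period 5, group 2): the stated order agrees with the simple trend.
(B) As (period 4, group 15) vs Bi (period 6, group 15): the stated order agrees with the simple trend.
(C) P (period 3, group 15) vs S (period 3, group 16): the stated order contradicts the simple trend.
(D) Be (period 2, group 2) vs Na (period 3, group 1): the stated order agrees with the simple trend.
The exception is (C): S (3p⁴) ionizes more easily than half-filled P (3p³) because the paired 3p electron in S is pushed out by e⁻–e⁻ repulsion.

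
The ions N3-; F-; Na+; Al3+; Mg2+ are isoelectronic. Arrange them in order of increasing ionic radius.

Al3+ < Mg2+ < Na+ < F- < N3-

All of these have 10 electrons, so size is governed by nuclear charge alone: the more protons, the stronger the pull on the same electron cloud, and the smaller the ion.
Nuclear charges: Al3+ (Z=13), Mg2+ (Z=12), Na+ (Z=11), F- (Z=9), N3- (Z=7).
Smallest to largest: Al3+ < Mg2+ < Na+ < F- < N3-.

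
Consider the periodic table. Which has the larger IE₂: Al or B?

B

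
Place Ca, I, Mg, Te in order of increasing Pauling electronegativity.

Ca < Mg < Te < I

Smaller atoms with higher effective nuclear charge are more electronegative.
These span different periods and groups, so the two trends combine.
Mg > Ca: they share group 2; the group trend gives Mg the larger value.
Te > Mg: the two effects oppose for this pair; the across-period effect wins (2.10 vs 1.31).
I > Te: both are in period 5; the period trend gives I the larger value.
For reference (Pauling): Mg 1.31, Ca 1.00, Te 2.10, I 2.66.
So from lowest to highest: Ca < Mg < Te < I.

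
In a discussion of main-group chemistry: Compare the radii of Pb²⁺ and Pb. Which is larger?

Forming Pb²⁺ removes 2 electrons from Pb. Fewer electrons for the same nuclear charge means less shielding and a higher Z_eff on the remaining electrons.
A cation is smaller than its parent atom: Pb²⁺ < Pb.

Pb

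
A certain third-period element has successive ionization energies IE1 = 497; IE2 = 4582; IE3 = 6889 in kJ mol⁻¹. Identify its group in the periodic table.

Look for the largest jump between consecutive ionization energies: IE2/IE1 ≈ 9.2, far larger than any earlier ratio.
That jump marks the point where a core electron is being removed. So the atom has 1 valence electron.
A main-group element with 1 valence electron is in group 1.

Group 1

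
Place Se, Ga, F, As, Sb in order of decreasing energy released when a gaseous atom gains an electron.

F is in period 2, group 17; Ga is in period 4, group 13; As is in period 4, group 15; Se is in period 4, group 16; Sb is in period 5, group 15.
Electron affinity generally becomes more exothermic across a period toward the halogens and less exothermic down a group.
These span different periods and groups, so the two trends combine.
As > Ga: both are in period 4; the period trend gives As the larger value.
Sb > As: this pair runs against the simple trend — see the exception note.
Se > Sb: both effects reinforce here, so Se is clearly the higher of the two.
F > Se: both effects reinforce here, so F is clearly the higher of the two.
Note the exception: Sb has a higher electron affinity than As, contrary to the simple trend — both are half-filled np³, but the pairing/repulsion penalty for the added electron shrinks as the p orbitals become larger and more diffuse down the group, and for Sb that outweighs the weaker nuclear attraction.
Approximate values (kJ/mol): F 328, Ga 29, As 78, Se 195, Sb 103.
So from highest to lowest: F > Se > Sb > As > Ga.

F > Se > Sb > As > Ga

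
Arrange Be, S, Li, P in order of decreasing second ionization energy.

After 1 electron has been removed, what remains? Be⁺ still has 1 valence electron; S⁺ still has 5 valence electrons; Li⁺ is the bare [He] core; P⁺ still has 4 valence electrons.
Breaking into a closed-shell core is much more expensive than removing a leftover valence electron — Li has the largest IE_2 here.
Valence configurations: Be⁺ [He]2s¹, S⁺ [Ne]3s²3p³, P⁺ [Ne]3s²3p².
The numbers (kJ/mol): Be 1757, S 2252, Li 7298, P 1907.
Hence IE_2: Be < P < S < Li.

Li, S, P, Be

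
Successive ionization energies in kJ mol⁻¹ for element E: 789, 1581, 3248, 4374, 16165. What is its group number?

Look for the largest jump between consecutive ionization energies: IE5/IE4 ≈ 3.7, far larger than any earlier ratio.
That jump marks the point where a core electron is being removed. So the atom has 4 valence electrons.
A main-group element with 4 valence electrons is in group 14.

Group 14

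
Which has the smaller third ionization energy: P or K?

P

IE_3 is the cost of taking one more electron from the +2 cation: P²⁺ still has 3 valence electrons; K²⁺ is already 1 electron into the core.
Core electrons are held far more tightly than valence electrons, so K tops the IE_3 order.
Approximate IE_3 values (kJ/mol): P 2914, K 4420.
Hence IE_3: P < K.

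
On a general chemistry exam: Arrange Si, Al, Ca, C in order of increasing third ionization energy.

Al < Si < C < Ca

The third ionization energy removes an electron from the +2 ion. For each element: Si²⁺ still has 2 valence electrons; Al²⁺ still has 1 valence electron; Ca²⁺ is the bare [Ar] core; C²⁺ still has 2 valence electrons.
Core electrons are held far more tightly than valence electrons, so Ca tops the IE_3 order.
Valence configurations: Si²⁺ [Ne]3s², Al²⁺ [Ne]3s¹, C²⁺ [He]2s².
Approximate IE_3 values (kJ/mol): Si 3232, Al 2745, Ca 4912, C 4620.
Overall IE_3 order: Al < Si < C < Ca.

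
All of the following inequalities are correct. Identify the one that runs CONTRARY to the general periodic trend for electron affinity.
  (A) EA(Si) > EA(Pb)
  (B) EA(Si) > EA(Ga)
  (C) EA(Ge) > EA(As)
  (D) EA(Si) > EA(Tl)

The general trend: electron affinity increases across a period and decreases down a group.
(A) Si (period 3, group 14) vs Pb (period 6, group 14): the stated order agrees with the simple trend.
(B) Si (period 3, group 14) vs Ga (period 4, group 13): the stated order agrees with the simple trend.
(C) Ge (period 4, group 14) vs As (period 4, group 15): the stated order contradicts the simple trend.
(D) Si (period 3, group 14) vs Tl (period 6, group 13): the stated order agrees with the simple trend.
The exception is (C): adding an electron to As's half-filled 4p³ is unfavourable, so Ge (4p²) has the more exothermic EA.

(C)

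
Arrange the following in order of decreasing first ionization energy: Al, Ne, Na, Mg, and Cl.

Ne, Cl, Mg, Al, Na

First ionization energy rises across a period (greater Z_eff holds electrons more tightly) and falls down a group (valence electrons are farther from the nucleus).
These span different periods and groups, so the two trends combine.
Al > Na: both are in period 3; the period trend gives Al the larger value.
Mg > Al: this pair runs against the simple trend — see the exception note.
Cl > Mg: Cl lies to the right of Mg in period 3, so the across-period effect alone puts Cl higher.
Ne > Cl: relative to Cl, both the across-period and down-group shifts push Ne's first ionization energy up.
Note the exception: Mg has a higher first ionization energy than Al, contrary to the simple trend — Al's single 3p electron is easier to remove than one from Mg's filled 3s².
Tabulated first ionization energy (kJ/mol): Ne 2081, Na 496, Mg 738, Al 578, Cl 1251.
So from highest to lowest: Ne > Cl > Mg > Al > Na.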